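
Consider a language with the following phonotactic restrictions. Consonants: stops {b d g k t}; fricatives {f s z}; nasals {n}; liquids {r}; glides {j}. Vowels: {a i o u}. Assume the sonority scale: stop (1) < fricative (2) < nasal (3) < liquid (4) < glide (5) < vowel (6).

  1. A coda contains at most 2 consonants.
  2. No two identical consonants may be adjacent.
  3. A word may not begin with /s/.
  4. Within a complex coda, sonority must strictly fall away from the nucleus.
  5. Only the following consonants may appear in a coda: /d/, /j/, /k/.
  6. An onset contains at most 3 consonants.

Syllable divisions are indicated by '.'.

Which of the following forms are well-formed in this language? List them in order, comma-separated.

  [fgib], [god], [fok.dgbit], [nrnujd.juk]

[fgib] — violates constraint 5: syllable 1 coda contains /b/, which is not a licensed coda consonant → ill-formed
[god] — σ1 onset /g/, coda /d/ ok → well-formed
[fok.dgbit] — violates constraint 5: syllable 2 coda contains /t/, which is not a licensed coda consonant → ill-formed
[nrnujd.juk] — σ1 onset /nrn/ (3C), coda /jd/ (5→1 falls) ok; σ2 onset /j/, coda /k/ ok → well-formed

[god], [nrnujd.juk]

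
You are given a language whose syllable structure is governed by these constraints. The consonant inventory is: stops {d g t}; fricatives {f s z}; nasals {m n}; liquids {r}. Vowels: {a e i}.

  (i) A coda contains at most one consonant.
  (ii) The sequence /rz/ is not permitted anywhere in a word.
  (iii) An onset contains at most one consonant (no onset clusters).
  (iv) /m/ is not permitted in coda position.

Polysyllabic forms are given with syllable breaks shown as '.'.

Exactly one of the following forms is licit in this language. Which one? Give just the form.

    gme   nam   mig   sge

mig

gme — violates constraint (iii): syllable 1 onset /gm/ has 2 consonants (> 1) → illicit
nam — violates constraint (iv): syllable 1 coda contains /m/ → illicit
mig — σ1 onset /m/, coda /g/ ok → licit
sge — violates constraint (iii): syllable 1 onset /sg/ has 2 consonants (> 1) → illicit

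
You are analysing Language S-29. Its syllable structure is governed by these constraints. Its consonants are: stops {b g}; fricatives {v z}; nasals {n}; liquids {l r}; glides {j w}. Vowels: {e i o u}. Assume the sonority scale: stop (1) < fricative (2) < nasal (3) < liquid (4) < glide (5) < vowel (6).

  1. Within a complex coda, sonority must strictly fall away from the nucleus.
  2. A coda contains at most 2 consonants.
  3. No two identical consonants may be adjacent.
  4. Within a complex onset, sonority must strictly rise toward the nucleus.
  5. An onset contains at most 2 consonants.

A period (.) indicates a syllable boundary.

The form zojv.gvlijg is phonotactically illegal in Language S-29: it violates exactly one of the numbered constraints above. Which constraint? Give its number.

zojv.gvlijg: syllable 2 onset /gvl/ has 3 consonants (> 2).
This is a violation of constraint 5: "An onset contains at most 2 consonants."
The remaining constraints (1, 2, 3, 4) are satisfied.

5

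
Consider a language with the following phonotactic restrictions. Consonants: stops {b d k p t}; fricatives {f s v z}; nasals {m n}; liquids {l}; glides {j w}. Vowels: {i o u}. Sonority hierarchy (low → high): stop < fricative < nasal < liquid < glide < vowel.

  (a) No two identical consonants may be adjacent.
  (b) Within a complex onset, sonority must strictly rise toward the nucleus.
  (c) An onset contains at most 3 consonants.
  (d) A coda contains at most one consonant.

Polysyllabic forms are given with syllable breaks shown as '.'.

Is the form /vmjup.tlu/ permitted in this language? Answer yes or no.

/vmjup.tlu/ — σ1 onset /vmj/ (2→3→5 rises), coda /p/ ok; σ2 onset /tl/ (1→4 rises), coda /∅/ ok → permitted

yes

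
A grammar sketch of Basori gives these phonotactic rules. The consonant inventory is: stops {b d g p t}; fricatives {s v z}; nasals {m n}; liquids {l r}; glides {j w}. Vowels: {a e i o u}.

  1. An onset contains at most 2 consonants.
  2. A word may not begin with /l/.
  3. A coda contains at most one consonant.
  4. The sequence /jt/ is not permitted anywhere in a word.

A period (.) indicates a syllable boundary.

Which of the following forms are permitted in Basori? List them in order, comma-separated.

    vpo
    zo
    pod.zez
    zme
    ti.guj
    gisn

vpo — σ1 onset /vp/ (2C), coda /∅/ ok → permitted
zo — σ1 onset /z/, coda /∅/ ok → permitted
pod.zez — σ1 onset /p/, coda /d/ ok; σ2 onset /z/, coda /z/ ok → permitted
zme — σ1 onset /zm/ (2C), coda /∅/ ok → permitted
ti.guj — σ1 onset /t/, coda /∅/ ok; σ2 onset /g/, coda /j/ ok → permitted
gisn — violates constraint 3: syllable 1 coda /sn/ has 2 consonants (> 1) → not permitted

vpo, zo, pod.zez, zme, ti.guj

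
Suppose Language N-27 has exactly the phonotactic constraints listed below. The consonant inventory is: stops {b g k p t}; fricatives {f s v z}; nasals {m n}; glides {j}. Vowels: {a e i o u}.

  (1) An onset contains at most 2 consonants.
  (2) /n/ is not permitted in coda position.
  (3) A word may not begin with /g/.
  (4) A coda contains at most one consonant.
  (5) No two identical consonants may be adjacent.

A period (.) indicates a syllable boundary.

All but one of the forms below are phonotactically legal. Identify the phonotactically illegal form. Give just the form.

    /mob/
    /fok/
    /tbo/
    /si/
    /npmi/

/npmi/

/mob/ — σ1 onset /m/, coda /b/ ok → phonotactically legal
/fok/ — σ1 onset /f/, coda /k/ ok → phonotactically legal
/tbo/ — σ1 onset /tb/ (2C), coda /∅/ ok → phonotactically legal
/si/ — σ1 onset /s/, coda /∅/ ok → phonotactically legal
/npmi/ — violates constraint 1: syllable 1 onset /npm/ has 3 consonants (> 2) → phonotactically illegal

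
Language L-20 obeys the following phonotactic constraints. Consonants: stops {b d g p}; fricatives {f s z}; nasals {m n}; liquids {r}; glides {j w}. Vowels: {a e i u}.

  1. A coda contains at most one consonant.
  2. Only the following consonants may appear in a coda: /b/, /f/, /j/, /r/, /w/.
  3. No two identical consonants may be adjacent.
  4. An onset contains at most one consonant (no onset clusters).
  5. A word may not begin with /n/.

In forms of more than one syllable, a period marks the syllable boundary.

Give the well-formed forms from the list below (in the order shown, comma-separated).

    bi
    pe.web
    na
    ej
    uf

bi, pe.web, ej, uf

bi — σ1 onset /b/, coda /∅/ ok → well-formed
pe.web — σ1 onset /p/, coda /∅/ ok; σ2 onset /w/, coda /b/ ok → well-formed
na — violates constraint 5: word begins with /n/ → ill-formed
ej — σ1 onset /∅/, coda /j/ ok → well-formed
uf — σ1 onset /∅/, coda /f/ ok → well-formed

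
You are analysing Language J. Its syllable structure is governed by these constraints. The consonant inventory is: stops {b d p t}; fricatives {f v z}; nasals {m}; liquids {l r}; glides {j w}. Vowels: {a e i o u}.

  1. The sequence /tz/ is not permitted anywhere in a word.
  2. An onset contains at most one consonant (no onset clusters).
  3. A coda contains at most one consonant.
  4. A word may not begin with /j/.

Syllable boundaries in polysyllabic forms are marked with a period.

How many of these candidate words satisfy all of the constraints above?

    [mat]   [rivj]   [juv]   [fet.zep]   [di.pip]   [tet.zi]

[mat] — σ1 onset /m/, coda /t/ ok → licit
[rivj] — violates constraint 3: syllable 1 coda /vj/ has 2 consonants (> 1) → illicit
[juv] — violates constraint 4: word begins with /j/ → illicit
[fet.zep] — violates constraint 1: contains banned sequence /tz/ → illicit
[di.pip] — σ1 onset /d/, coda /∅/ ok; σ2 onset /p/, coda /p/ ok → licit
[tet.zi] — violates constraint 1: contains banned sequence /tz/ → illicit
Licit: [mat], [di.pip] → 2.

2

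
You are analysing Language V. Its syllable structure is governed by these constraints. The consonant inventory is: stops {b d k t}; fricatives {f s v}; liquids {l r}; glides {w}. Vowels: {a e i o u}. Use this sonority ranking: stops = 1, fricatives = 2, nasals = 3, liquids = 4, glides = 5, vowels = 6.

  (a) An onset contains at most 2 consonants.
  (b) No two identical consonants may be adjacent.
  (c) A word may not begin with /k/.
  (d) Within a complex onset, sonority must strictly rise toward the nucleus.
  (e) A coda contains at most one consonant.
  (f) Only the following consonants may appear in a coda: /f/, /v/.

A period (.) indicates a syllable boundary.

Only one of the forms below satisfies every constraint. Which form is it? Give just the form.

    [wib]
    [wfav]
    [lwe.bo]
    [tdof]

[wib] — violates constraint (f): syllable 1 coda contains /b/, which is not a licensed coda consonant → not permitted
[wfav] — violates constraint (d): syllable 1 onset /wf/: /w/ (glide, 5) → /f/ (fricative, 2) does not rise → not permitted
[lwe.bo] — σ1 onset /lw/ (4→5 rises), coda /∅/ ok; σ2 onset /b/, coda /∅/ ok → permitted
[tdof] — violates constraint (d): syllable 1 onset /td/: /t/ (stop, 1) → /d/ (stop, 1) does not rise → not permitted

[lwe.bo]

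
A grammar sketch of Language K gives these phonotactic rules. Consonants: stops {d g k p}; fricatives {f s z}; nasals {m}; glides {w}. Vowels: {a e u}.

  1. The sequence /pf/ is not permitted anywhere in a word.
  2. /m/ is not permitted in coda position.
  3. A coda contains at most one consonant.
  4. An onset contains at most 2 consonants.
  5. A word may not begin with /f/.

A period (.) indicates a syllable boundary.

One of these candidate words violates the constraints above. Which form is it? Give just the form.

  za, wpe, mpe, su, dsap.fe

za — σ1 onset /z/, coda /∅/ ok → phonotactically legal
wpe — σ1 onset /wp/ (2C), coda /∅/ ok → phonotactically legal
mpe — σ1 onset /mp/ (2C), coda /∅/ ok → phonotactically legal
su — σ1 onset /s/, coda /∅/ ok → phonotactically legal
dsap.fe — violates constraint 1: contains banned sequence /pf/ → phonotactically illegal

dsap.fe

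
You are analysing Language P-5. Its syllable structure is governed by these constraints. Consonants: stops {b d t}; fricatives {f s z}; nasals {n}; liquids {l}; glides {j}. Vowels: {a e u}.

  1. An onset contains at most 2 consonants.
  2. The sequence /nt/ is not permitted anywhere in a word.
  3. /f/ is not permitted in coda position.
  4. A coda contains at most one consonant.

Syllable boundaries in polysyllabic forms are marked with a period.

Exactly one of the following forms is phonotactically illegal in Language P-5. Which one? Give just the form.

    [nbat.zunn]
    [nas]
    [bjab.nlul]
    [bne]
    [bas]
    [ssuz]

[nbat.zunn] — violates constraint 4: syllable 2 coda /nn/ has 2 consonants (> 1) → phonotactically illegal
[nas] — σ1 onset /n/, coda /s/ ok → phonotactically legal
[bjab.nlul] — σ1 onset /bj/ (2C), coda /b/ ok; σ2 onset /nl/ (2C), coda /l/ ok → phonotactically legal
[bne] — σ1 onset /bn/ (2C), coda /∅/ ok → phonotactically legal
[bas] — σ1 onset /b/, coda /s/ ok → phonotactically legal
[ssuz] — σ1 onset /ss/ (2C), coda /z/ ok → phonotactically legal

[nbat.zunn]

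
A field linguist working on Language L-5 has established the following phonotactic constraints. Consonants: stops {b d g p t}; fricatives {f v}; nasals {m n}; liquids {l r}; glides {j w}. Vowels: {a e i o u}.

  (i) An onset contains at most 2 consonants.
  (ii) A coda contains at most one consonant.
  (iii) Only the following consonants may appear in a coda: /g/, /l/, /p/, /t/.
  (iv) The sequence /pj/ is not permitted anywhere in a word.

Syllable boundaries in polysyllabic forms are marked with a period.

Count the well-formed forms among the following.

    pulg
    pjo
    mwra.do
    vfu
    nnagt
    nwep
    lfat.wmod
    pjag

2

pulg — violates constraint (ii): syllable 1 coda /lg/ has 2 consonants (> 1) → ill-formed
pjo — violates constraint (iv): contains banned sequence /pj/ → ill-formed
mwra.do — violates constraint (i): syllable 1 onset /mwr/ has 3 consonants (> 2) → ill-formed
vfu — σ1 onset /vf/ (2C), coda /∅/ ok → well-formed
nnagt — violates constraint (ii): syllable 1 coda /gt/ has 2 consonants (> 1) → ill-formed
nwep — σ1 onset /nw/ (2C), coda /p/ ok → well-formed
lfat.wmod — violates constraint (iii): syllable 2 coda contains /d/, which is not a licensed coda consonant → ill-formed
pjag — violates constraint (iv): contains banned sequence /pj/ → ill-formed
Well-formed: vfu, nwep → 2.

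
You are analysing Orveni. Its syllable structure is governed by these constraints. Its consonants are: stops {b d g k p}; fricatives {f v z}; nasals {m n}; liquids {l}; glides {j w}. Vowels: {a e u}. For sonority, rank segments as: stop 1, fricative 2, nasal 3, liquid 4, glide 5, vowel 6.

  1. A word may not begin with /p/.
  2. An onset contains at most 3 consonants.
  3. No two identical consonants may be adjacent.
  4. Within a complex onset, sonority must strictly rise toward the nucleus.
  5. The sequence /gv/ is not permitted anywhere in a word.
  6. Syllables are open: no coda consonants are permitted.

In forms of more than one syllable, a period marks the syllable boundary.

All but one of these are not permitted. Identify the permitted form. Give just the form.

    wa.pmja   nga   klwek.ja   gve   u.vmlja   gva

wa.pmja — σ1 onset /w/, coda /∅/ ok; σ2 onset /pmj/ (1→3→5 rises), coda /∅/ ok → permitted
nga — violates constraint 4: syllable 1 onset /ng/: /n/ (nasal, 3) → /g/ (stop, 1) does not rise → not permitted
klwek.ja — violates constraint 6: syllable 1 coda /k/ has 1 consonant (> 0) → not permitted
gve — violates constraint 5: contains banned sequence /gv/ → not permitted
u.vmlja — violates constraint 2: syllable 2 onset /vmlj/ has 4 consonants (> 3) → not permitted
gva — violates constraint 5: contains banned sequence /gv/ → not permitted

wa.pmja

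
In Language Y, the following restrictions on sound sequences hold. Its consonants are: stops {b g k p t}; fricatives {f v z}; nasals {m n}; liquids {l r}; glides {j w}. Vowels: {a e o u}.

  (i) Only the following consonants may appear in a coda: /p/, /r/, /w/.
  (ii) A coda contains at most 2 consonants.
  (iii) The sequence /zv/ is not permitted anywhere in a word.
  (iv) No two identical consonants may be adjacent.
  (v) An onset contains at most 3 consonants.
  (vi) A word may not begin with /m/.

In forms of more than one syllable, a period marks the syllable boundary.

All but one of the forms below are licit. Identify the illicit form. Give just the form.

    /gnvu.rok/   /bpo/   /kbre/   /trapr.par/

/gnvu.rok/

/gnvu.rok/ — violates constraint (i): syllable 2 coda contains /k/, which is not a licensed coda consonant → illicit
/bpo/ — σ1 onset /bp/ (2C), coda /∅/ ok → licit
/kbre/ — σ1 onset /kbr/ (3C), coda /∅/ ok → licit
/trapr.par/ — σ1 onset /tr/ (2C), coda /pr/ (2C) ok; σ2 onset /p/, coda /r/ ok → licit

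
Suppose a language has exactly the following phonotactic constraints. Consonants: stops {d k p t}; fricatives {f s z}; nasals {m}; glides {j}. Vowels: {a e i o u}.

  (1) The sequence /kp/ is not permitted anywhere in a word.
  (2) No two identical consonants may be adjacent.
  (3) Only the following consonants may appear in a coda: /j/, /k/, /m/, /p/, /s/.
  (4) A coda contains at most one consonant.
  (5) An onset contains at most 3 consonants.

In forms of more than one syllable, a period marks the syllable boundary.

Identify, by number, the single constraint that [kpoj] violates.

[kpoj]: contains banned sequence /kp/.
This is a violation of constraint 1: "The sequence /kp/ is not permitted anywhere in a word."
The remaining constraints (2, 3, 4, 5) are satisfied.

1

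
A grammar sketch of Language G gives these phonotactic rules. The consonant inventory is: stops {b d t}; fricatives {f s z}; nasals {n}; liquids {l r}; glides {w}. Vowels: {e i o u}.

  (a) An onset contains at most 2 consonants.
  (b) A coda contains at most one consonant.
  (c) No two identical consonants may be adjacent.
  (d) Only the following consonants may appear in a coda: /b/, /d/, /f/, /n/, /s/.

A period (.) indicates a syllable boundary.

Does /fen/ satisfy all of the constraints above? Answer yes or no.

/fen/ — σ1 onset /f/, coda /n/ ok → phonotactically legal

yes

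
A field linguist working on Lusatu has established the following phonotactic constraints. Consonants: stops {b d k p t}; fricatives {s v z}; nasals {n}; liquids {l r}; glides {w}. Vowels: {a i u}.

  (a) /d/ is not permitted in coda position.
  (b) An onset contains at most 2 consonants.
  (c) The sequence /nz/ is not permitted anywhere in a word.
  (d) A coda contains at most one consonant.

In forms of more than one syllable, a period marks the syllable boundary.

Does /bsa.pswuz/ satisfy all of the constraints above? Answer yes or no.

/bsa.pswuz/ — violates constraint (b): syllable 2 onset /psw/ has 3 consonants (> 2) → not permitted

no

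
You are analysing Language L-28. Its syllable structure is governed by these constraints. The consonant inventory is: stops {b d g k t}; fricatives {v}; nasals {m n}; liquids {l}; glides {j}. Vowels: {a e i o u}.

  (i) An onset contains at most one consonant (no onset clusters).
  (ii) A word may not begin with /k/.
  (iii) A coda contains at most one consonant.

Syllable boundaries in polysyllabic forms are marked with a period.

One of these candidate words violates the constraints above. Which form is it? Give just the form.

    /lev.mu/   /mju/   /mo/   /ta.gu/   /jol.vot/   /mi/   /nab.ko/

/lev.mu/ — σ1 onset /l/, coda /v/ ok; σ2 onset /m/, coda /∅/ ok → licit
/mju/ — violates constraint (i): syllable 1 onset /mj/ has 2 consonants (> 1) → illicit
/mo/ — σ1 onset /m/, coda /∅/ ok → licit
/ta.gu/ — σ1 onset /t/, coda /∅/ ok; σ2 onset /g/, coda /∅/ ok → licit
/jol.vot/ — σ1 onset /j/, coda /l/ ok; σ2 onset /v/, coda /t/ ok → licit
/mi/ — σ1 onset /m/, coda /∅/ ok → licit
/nab.ko/ — σ1 onset /n/, coda /b/ ok; σ2 onset /k/, coda /∅/ ok → licit

/mju/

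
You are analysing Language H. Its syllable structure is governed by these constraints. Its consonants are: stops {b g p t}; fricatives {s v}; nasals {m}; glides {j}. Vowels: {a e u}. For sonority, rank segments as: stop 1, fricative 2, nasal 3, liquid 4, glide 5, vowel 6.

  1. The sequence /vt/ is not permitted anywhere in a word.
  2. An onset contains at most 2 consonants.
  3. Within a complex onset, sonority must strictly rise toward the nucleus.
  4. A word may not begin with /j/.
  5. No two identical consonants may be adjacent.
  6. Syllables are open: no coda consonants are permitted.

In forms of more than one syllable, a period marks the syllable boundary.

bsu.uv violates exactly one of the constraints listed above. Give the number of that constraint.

6

bsu.uv: syllable 2 coda /v/ has 1 consonant (> 0).
This is a violation of constraint 6: "Syllables are open: no coda consonants are permitted."
The remaining constraints (1, 2, 3, 4, 5) are satisfied.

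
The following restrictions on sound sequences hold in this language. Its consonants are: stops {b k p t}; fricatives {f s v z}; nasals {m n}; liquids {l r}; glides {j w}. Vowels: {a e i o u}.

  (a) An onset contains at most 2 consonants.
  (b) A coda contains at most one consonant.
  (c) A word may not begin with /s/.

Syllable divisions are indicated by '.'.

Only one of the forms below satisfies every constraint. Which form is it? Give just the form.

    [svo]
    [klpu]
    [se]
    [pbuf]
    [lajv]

[svo] — violates constraint (c): word begins with /s/ → not permitted
[klpu] — violates constraint (a): syllable 1 onset /klp/ has 3 consonants (> 2) → not permitted
[se] — violates constraint (c): word begins with /s/ → not permitted
[pbuf] — σ1 onset /pb/ (2C), coda /f/ ok → permitted
[lajv] — violates constraint (b): syllable 1 coda /jv/ has 2 consonants (> 1) → not permitted

[pbuf]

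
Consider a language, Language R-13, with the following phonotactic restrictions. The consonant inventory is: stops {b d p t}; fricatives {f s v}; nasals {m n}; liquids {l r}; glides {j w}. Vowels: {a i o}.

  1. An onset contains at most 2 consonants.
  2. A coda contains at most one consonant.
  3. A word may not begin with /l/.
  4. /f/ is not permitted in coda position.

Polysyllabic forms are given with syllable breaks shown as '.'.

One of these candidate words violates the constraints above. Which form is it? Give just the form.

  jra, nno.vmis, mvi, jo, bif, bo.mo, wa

bif

jra — σ1 onset /jr/ (2C), coda /∅/ ok → phonotactically legal
nno.vmis — σ1 onset /nn/ (2C), coda /∅/ ok; σ2 onset /vm/ (2C), coda /s/ ok → phonotactically legal
mvi — σ1 onset /mv/ (2C), coda /∅/ ok → phonotactically legal
jo — σ1 onset /j/, coda /∅/ ok → phonotactically legal
bif — violates constraint 4: syllable 1 coda contains /f/ → phonotactically illegal
bo.mo — σ1 onset /b/, coda /∅/ ok; σ2 onset /m/, coda /∅/ ok → phonotactically legal
wa — σ1 onset /w/, coda /∅/ ok → phonotactically legal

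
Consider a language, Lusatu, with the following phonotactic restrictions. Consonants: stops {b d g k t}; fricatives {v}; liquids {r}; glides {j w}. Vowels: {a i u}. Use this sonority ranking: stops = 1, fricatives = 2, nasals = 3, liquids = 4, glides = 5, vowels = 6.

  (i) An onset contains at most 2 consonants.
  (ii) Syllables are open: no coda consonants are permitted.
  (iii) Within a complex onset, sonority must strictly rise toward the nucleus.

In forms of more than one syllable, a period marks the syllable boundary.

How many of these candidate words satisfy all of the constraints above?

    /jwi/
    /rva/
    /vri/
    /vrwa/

1

/jwi/ — violates constraint (iii): syllable 1 onset /jw/: /j/ (glide, 5) → /w/ (glide, 5) does not rise → ill-formed
/rva/ — violates constraint (iii): syllable 1 onset /rv/: /r/ (liquid, 4) → /v/ (fricative, 2) does not rise → ill-formed
/vri/ — σ1 onset /vr/ (2→4 rises), coda /∅/ ok → well-formed
/vrwa/ — violates constraint (i): syllable 1 onset /vrw/ has 3 consonants (> 2) → ill-formed
Well-formed: /vri/ → 1.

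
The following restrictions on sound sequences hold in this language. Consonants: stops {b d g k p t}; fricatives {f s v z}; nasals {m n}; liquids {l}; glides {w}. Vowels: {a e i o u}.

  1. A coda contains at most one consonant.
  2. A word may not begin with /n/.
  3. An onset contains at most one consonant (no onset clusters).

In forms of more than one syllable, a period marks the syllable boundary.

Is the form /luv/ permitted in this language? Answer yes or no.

yes

/luv/ — σ1 onset /l/, coda /v/ ok → permitted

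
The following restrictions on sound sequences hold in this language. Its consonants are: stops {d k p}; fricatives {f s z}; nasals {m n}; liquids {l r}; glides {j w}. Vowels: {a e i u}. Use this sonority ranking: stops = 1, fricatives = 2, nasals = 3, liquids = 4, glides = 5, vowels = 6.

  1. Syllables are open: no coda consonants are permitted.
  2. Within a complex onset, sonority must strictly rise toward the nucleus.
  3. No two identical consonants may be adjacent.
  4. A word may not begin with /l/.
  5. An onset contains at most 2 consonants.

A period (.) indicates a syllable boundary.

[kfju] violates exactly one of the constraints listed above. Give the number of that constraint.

[kfju]: syllable 1 onset /kfj/ has 3 consonants (> 2).
This is a violation of constraint 5: "An onset contains at most 2 consonants."
The remaining constraints (1, 2, 3, 4) are satisfied.

5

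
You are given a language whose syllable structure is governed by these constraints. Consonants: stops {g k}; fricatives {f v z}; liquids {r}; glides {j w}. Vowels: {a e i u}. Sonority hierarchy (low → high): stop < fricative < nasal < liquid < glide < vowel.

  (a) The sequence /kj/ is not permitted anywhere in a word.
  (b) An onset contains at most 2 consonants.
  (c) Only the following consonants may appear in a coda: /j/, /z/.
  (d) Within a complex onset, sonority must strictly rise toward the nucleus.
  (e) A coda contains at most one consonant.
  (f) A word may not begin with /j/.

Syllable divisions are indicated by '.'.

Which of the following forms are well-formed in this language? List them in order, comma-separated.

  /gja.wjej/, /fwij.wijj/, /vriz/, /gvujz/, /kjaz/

/gja.wjej/ — violates constraint (d): syllable 2 onset /wj/: /w/ (glide, 5) → /j/ (glide, 5) does not rise → ill-formed
/fwij.wijj/ — violates constraint (e): syllable 2 coda /jj/ has 2 consonants (> 1) → ill-formed
/vriz/ — σ1 onset /vr/ (2→4 rises), coda /z/ ok → well-formed
/gvujz/ — violates constraint (e): syllable 1 coda /jz/ has 2 consonants (> 1) → ill-formed
/kjaz/ — violates constraint (a): contains banned sequence /kj/ → ill-formed

/vriz/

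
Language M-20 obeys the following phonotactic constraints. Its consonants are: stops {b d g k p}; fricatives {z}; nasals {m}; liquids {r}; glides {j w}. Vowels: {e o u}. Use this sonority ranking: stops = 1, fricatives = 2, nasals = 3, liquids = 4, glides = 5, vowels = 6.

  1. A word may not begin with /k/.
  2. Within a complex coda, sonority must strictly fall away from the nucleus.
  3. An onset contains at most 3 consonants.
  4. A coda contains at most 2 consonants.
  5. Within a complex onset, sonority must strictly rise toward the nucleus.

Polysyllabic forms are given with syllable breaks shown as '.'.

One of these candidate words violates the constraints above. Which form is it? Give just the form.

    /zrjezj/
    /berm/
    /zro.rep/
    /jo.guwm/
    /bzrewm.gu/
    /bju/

/zrjezj/ — violates constraint 2: syllable 1 coda /zj/: /z/ (fricative, 2) → /j/ (glide, 5) does not fall → ill-formed
/berm/ — σ1 onset /b/, coda /rm/ (4→3 falls) ok → well-formed
/zro.rep/ — σ1 onset /zr/ (2→4 rises), coda /∅/ ok; σ2 onset /r/, coda /p/ ok → well-formed
/jo.guwm/ — σ1 onset /j/, coda /∅/ ok; σ2 onset /g/, coda /wm/ (5→3 falls) ok → well-formed
/bzrewm.gu/ — σ1 onset /bzr/ (1→2→4 rises), coda /wm/ (5→3 falls) ok; σ2 onset /g/, coda /∅/ ok → well-formed
/bju/ — σ1 onset /bj/ (1→5 rises), coda /∅/ ok → well-formed

/zrjezj/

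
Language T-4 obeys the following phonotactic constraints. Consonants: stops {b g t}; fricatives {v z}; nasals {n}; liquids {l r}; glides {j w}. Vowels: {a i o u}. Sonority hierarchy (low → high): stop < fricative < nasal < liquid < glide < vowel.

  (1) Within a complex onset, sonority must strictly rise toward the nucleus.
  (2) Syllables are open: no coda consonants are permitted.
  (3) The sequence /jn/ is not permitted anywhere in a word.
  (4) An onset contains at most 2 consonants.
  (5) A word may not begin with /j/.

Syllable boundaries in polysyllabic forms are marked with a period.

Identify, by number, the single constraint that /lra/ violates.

/lra/: syllable 1 onset /lr/: /l/ (liquid, 4) → /r/ (liquid, 4) does not rise.
This is a violation of constraint 1: "Within a complex onset, sonority must strictly rise toward the nucleus."
The remaining constraints (2, 3, 4, 5) are satisfied.

1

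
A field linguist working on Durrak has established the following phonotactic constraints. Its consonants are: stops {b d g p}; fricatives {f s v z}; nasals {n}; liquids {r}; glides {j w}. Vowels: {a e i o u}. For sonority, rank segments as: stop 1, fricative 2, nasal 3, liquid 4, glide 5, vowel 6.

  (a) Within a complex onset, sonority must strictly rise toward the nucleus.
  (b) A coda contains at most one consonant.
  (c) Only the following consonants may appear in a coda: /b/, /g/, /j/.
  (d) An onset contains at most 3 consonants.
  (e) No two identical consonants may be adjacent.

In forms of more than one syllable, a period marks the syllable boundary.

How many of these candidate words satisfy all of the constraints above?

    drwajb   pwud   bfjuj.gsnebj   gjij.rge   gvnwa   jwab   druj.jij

0

drwajb — violates constraint (b): syllable 1 coda /jb/ has 2 consonants (> 1) → ill-formed
pwud — violates constraint (c): syllable 1 coda contains /d/, which is not a licensed coda consonant → ill-formed
bfjuj.gsnebj — violates constraint (b): syllable 2 coda /bj/ has 2 consonants (> 1) → ill-formed
gjij.rge — violates constraint (a): syllable 2 onset /rg/: /r/ (liquid, 4) → /g/ (stop, 1) does not rise → ill-formed
gvnwa — violates constraint (d): syllable 1 onset /gvnw/ has 4 consonants (> 3) → ill-formed
jwab — violates constraint (a): syllable 1 onset /jw/: /j/ (glide, 5) → /w/ (glide, 5) does not rise → ill-formed
druj.jij — violates constraint (e): adjacent identical consonants /jj/ → ill-formed
No form is well-formed → 0.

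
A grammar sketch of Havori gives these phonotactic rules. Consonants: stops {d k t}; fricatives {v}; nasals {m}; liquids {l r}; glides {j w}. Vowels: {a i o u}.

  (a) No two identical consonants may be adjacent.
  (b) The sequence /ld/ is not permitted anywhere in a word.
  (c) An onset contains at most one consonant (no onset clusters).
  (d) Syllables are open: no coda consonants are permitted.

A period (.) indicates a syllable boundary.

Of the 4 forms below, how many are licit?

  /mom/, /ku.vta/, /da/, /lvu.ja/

1

/mom/ — violates constraint (d): syllable 1 coda /m/ has 1 consonant (> 0) → illicit
/ku.vta/ — violates constraint (c): syllable 2 onset /vt/ has 2 consonants (> 1) → illicit
/da/ — σ1 onset /d/, coda /∅/ ok → licit
/lvu.ja/ — violates constraint (c): syllable 1 onset /lv/ has 2 consonants (> 1) → illicit
Licit: /da/ → 1.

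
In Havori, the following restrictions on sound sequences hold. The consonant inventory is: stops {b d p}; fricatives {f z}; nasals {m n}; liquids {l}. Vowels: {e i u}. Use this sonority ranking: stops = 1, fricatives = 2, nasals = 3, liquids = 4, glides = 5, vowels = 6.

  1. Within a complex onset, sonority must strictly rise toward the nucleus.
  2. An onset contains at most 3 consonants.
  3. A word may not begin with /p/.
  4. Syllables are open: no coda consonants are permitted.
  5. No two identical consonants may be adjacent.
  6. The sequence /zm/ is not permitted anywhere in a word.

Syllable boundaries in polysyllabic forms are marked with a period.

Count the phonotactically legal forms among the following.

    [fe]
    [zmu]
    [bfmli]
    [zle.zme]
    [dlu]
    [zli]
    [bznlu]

3

[fe] — σ1 onset /f/, coda /∅/ ok → phonotactically legal
[zmu] — violates constraint 6: contains banned sequence /zm/ → phonotactically illegal
[bfmli] — violates constraint 2: syllable 1 onset /bfml/ has 4 consonants (> 3) → phonotactically illegal
[zle.zme] — violates constraint 6: contains banned sequence /zm/ → phonotactically illegal
[dlu] — σ1 onset /dl/ (1→4 rises), coda /∅/ ok → phonotactically legal
[zli] — σ1 onset /zl/ (2→4 rises), coda /∅/ ok → phonotactically legal
[bznlu] — violates constraint 2: syllable 1 onset /bznl/ has 4 consonants (> 3) → phonotactically illegal
Phonotactically legal: [fe], [dlu], [zli] → 3.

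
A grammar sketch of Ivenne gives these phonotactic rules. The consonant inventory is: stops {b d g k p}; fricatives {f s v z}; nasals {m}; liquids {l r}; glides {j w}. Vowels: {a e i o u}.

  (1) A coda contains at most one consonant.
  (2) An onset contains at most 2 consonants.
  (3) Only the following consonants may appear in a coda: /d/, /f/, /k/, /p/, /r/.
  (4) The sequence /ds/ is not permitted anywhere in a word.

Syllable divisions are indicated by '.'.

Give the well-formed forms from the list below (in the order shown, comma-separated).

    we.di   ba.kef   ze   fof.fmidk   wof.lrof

we.di — σ1 onset /w/, coda /∅/ ok; σ2 onset /d/, coda /∅/ ok → well-formed
ba.kef — σ1 onset /b/, coda /∅/ ok; σ2 onset /k/, coda /f/ ok → well-formed
ze — σ1 onset /z/, coda /∅/ ok → well-formed
fof.fmidk — violates constraint 1: syllable 2 coda /dk/ has 2 consonants (> 1) → ill-formed
wof.lrof — σ1 onset /w/, coda /f/ ok; σ2 onset /lr/ (2C), coda /f/ ok → well-formed

we.di, ba.kef, ze, wof.lrof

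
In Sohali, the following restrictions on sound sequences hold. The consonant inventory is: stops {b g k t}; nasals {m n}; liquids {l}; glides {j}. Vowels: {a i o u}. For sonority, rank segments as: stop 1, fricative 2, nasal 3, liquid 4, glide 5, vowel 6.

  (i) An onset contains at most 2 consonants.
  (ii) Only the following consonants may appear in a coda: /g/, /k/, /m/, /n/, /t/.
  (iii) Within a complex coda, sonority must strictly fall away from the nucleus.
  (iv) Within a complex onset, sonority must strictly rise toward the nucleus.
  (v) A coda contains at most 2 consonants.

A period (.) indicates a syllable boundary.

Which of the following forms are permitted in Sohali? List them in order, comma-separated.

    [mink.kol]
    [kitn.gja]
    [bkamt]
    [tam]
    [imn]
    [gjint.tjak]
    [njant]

[tam], [gjint.tjak], [njant]

[mink.kol] — violates constraint (ii): syllable 2 coda contains /l/, which is not a licensed coda consonant → not permitted
[kitn.gja] — violates constraint (iii): syllable 1 coda /tn/: /t/ (stop, 1) → /n/ (nasal, 3) does not fall → not permitted
[bkamt] — violates constraint (iv): syllable 1 onset /bk/: /b/ (stop, 1) → /k/ (stop, 1) does not rise → not permitted
[tam] — σ1 onset /t/, coda /m/ ok → permitted
[imn] — violates constraint (iii): syllable 1 coda /mn/: /m/ (nasal, 3) → /n/ (nasal, 3) does not fall → not permitted
[gjint.tjak] — σ1 onset /gj/ (1→5 rises), coda /nt/ (3→1 falls) ok; σ2 onset /tj/ (1→5 rises), coda /k/ ok → permitted
[njant] — σ1 onset /nj/ (3→5 rises), coda /nt/ (3→1 falls) ok → permitted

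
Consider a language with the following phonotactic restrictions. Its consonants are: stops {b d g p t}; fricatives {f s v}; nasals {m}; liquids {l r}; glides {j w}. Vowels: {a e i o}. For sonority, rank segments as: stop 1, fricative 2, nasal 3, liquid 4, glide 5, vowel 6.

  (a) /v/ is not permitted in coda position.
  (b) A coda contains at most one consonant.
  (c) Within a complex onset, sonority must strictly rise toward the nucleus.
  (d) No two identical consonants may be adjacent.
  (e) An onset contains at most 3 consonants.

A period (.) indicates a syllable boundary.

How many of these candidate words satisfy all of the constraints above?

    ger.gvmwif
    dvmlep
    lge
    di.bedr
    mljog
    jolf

1

ger.gvmwif — violates constraint (e): syllable 2 onset /gvmw/ has 4 consonants (> 3) → ill-formed
dvmlep — violates constraint (e): syllable 1 onset /dvml/ has 4 consonants (> 3) → ill-formed
lge — violates constraint (c): syllable 1 onset /lg/: /l/ (liquid, 4) → /g/ (stop, 1) does not rise → ill-formed
di.bedr — violates constraint (b): syllable 2 coda /dr/ has 2 consonants (> 1) → ill-formed
mljog — σ1 onset /mlj/ (3→4→5 rises), coda /g/ ok → well-formed
jolf — violates constraint (b): syllable 1 coda /lf/ has 2 consonants (> 1) → ill-formed
Well-formed: mljog → 1.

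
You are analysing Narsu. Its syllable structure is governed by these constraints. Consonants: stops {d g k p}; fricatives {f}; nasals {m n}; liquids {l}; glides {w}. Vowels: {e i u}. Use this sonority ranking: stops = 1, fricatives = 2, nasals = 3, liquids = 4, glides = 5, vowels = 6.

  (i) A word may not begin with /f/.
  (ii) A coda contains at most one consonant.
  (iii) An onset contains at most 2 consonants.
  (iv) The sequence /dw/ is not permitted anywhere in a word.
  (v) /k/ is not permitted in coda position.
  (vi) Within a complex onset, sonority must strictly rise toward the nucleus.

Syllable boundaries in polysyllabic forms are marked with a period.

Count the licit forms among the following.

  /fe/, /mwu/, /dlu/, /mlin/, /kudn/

3

/fe/ — violates constraint (i): word begins with /f/ → illicit
/mwu/ — σ1 onset /mw/ (3→5 rises), coda /∅/ ok → licit
/dlu/ — σ1 onset /dl/ (1→4 rises), coda /∅/ ok → licit
/mlin/ — σ1 onset /ml/ (3→4 rises), coda /n/ ok → licit
/kudn/ — violates constraint (ii): syllable 1 coda /dn/ has 2 consonants (> 1) → illicit
Licit: /mwu/, /dlu/, /mlin/ → 3.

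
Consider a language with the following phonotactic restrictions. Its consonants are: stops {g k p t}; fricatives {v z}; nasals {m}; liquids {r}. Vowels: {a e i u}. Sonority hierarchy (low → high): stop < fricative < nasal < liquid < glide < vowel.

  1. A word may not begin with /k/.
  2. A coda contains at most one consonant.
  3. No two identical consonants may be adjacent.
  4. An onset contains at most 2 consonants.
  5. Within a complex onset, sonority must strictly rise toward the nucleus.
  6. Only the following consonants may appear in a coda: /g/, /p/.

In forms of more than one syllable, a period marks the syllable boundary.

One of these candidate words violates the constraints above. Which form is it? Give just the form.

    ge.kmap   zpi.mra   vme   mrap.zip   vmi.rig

ge.kmap — σ1 onset /g/, coda /∅/ ok; σ2 onset /km/ (1→3 rises), coda /p/ ok → phonotactically legal
zpi.mra — violates constraint 5: syllable 1 onset /zp/: /z/ (fricative, 2) → /p/ (stop, 1) does not rise → phonotactically illegal
vme — σ1 onset /vm/ (2→3 rises), coda /∅/ ok → phonotactically legal
mrap.zip — σ1 onset /mr/ (3→4 rises), coda /p/ ok; σ2 onset /z/, coda /p/ ok → phonotactically legal
vmi.rig — σ1 onset /vm/ (2→3 rises), coda /∅/ ok; σ2 onset /r/, coda /g/ ok → phonotactically legal

zpi.mra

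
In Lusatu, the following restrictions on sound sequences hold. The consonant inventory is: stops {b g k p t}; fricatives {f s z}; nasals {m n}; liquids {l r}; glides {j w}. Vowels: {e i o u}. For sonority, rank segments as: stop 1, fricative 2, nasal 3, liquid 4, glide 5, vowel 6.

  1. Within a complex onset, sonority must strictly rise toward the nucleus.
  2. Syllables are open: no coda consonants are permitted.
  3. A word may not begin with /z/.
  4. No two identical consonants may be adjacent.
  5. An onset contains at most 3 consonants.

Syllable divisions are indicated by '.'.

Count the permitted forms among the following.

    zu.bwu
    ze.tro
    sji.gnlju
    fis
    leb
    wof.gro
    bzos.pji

zu.bwu — violates constraint 3: word begins with /z/ → not permitted
ze.tro — violates constraint 3: word begins with /z/ → not permitted
sji.gnlju — violates constraint 5: syllable 2 onset /gnlj/ has 4 consonants (> 3) → not permitted
fis — violates constraint 2: syllable 1 coda /s/ has 1 consonant (> 0) → not permitted
leb — violates constraint 2: syllable 1 coda /b/ has 1 consonant (> 0) → not permitted
wof.gro — violates constraint 2: syllable 1 coda /f/ has 1 consonant (> 0) → not permitted
bzos.pji — violates constraint 2: syllable 1 coda /s/ has 1 consonant (> 0) → not permitted
No form is permitted → 0.

0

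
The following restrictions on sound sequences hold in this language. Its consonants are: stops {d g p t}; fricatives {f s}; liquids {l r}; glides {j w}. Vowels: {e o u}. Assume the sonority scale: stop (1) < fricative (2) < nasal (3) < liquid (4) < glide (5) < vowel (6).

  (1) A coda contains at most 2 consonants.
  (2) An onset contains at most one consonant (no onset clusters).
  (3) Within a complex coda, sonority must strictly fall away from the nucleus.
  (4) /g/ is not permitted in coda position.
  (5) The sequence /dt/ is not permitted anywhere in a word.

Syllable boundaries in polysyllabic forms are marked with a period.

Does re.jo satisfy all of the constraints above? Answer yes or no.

re.jo — σ1 onset /r/, coda /∅/ ok; σ2 onset /j/, coda /∅/ ok → permitted

yes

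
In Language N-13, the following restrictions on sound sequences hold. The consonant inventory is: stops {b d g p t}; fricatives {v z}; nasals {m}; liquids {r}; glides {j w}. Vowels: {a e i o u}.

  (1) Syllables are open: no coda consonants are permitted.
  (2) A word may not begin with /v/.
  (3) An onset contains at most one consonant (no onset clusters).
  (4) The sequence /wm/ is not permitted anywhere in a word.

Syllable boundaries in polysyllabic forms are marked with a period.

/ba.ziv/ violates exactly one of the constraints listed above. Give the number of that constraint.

/ba.ziv/: syllable 2 coda /v/ has 1 consonant (> 0).
This is a violation of constraint 1: "Syllables are open: no coda consonants are permitted."
The remaining constraints (2, 3, 4) are satisfied.

1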